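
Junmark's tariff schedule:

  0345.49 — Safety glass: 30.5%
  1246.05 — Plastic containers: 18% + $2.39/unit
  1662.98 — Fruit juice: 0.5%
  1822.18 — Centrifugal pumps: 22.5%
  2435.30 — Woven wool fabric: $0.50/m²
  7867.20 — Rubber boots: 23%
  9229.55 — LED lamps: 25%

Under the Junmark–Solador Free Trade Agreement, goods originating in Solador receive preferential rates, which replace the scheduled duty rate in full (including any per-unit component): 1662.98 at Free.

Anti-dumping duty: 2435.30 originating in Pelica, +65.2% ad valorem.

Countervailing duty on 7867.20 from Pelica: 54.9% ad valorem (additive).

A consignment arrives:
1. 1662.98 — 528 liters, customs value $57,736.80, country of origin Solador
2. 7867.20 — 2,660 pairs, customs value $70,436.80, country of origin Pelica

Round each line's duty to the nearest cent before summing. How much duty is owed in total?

Line 1 (1662.98, Solador, 528 liters, $57,736.80):
Base rate for 1662.98 is 0.5%.
Origin Solador qualifies under the Junmark–Solador agreement and 1662.98 is covered: preferential rate Free applies instead.
Duty = $57,736.80 × 0% = $0.00.
Line 2 (7867.20, Pelica, 2,660 pairs, $70,436.80):
Base rate for 7867.20 is 23%.
Additional duty on 7867.20 from Pelica: +54.9%. Applied ad valorem rate: 23% + 54.9% = 77.9%.
Duty = $70,436.80 × 77.9% = $54,870.27.
Total = $0.00 + $54,870.27 = $54,870.27.

$54,870.27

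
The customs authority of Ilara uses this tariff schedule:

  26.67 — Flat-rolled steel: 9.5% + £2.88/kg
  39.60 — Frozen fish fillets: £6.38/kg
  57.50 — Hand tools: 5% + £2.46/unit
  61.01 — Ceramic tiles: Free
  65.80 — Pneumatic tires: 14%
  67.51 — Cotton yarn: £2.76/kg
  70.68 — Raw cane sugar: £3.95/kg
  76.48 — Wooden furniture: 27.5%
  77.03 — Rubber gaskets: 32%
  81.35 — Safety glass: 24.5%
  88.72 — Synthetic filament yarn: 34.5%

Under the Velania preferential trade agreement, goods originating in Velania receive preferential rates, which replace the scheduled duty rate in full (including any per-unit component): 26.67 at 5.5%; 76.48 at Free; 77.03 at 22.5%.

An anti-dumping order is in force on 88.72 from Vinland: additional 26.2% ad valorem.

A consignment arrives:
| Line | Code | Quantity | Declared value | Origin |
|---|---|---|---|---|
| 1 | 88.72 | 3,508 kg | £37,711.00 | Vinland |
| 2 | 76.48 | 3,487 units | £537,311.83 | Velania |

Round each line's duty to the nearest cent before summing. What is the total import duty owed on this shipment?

£22,890.58

Line 1 (88.72, Vinland, 3,508 kg, £37,711.00):
Base rate for 88.72 is 34.5%.
Additional duty on 88.72 from Vinland: +26.2%. Applied ad valorem rate: 34.5% + 26.2% = 60.7%.
Duty = £37,711.00 × 60.7% = £22,890.58.
Line 2 (76.48, Velania, 3,487 units, £537,311.83):
Base rate for 76.48 is 27.5%.
Origin Velania qualifies under the Ilara–Velania agreement and 76.48 is covered: preferential rate Free applies instead.
Duty = £537,311.83 × 0% = £0.00.
Total = £22,890.58 + £0.00 = £22,890.58.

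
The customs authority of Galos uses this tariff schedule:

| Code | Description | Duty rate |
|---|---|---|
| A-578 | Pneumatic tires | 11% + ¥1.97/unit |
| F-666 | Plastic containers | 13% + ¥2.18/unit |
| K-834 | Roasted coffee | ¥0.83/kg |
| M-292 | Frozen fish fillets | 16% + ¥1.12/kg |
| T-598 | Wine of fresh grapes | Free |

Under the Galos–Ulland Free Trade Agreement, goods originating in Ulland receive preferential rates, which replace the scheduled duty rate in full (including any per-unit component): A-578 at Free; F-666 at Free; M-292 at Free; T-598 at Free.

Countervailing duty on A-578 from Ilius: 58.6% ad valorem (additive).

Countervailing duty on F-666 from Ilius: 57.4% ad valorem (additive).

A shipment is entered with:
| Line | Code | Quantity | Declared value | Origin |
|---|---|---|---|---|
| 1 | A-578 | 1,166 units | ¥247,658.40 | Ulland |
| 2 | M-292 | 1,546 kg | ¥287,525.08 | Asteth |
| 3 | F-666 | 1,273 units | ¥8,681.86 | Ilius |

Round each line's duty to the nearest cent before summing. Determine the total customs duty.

¥56,622.70

Line 1 (A-578, Ulland, 1,166 units, ¥247,658.40):
Base rate for A-578 is 11% + ¥1.97/unit.
Origin Ulland qualifies under the Galos–Ulland agreement and A-578 is covered: preferential rate Free applies instead.
The additional-duty order on A-578 targets Ilius, not Ulland; it does not apply.
Duty = ¥247,658.40 × 0% = ¥0.00.
Line 2 (M-292, Asteth, 1,546 kg, ¥287,525.08):
Base rate for M-292 is 16% + ¥1.12/kg.
M-292 has an FTA preferential rate, but origin Asteth is not Ulland; base rate stands.
Duty = ¥287,525.08 × 16% + 1,546 × ¥1.12 = ¥47,735.53.
Line 3 (F-666, Ilius, 1,273 units, ¥8,681.86):
Base rate for F-666 is 13% + ¥2.18/unit.
F-666 has an FTA preferential rate, but origin Ilius is not Ulland; base rate stands.
Additional duty on F-666 from Ilius: +57.4%. Applied ad valorem rate: 13% + 57.4% = 70.4%.
Duty = ¥8,681.86 × 70.4% + 1,273 × ¥2.18 = ¥8,887.17.
Total = ¥0.00 + ¥47,735.53 + ¥8,887.17 = ¥56,622.70.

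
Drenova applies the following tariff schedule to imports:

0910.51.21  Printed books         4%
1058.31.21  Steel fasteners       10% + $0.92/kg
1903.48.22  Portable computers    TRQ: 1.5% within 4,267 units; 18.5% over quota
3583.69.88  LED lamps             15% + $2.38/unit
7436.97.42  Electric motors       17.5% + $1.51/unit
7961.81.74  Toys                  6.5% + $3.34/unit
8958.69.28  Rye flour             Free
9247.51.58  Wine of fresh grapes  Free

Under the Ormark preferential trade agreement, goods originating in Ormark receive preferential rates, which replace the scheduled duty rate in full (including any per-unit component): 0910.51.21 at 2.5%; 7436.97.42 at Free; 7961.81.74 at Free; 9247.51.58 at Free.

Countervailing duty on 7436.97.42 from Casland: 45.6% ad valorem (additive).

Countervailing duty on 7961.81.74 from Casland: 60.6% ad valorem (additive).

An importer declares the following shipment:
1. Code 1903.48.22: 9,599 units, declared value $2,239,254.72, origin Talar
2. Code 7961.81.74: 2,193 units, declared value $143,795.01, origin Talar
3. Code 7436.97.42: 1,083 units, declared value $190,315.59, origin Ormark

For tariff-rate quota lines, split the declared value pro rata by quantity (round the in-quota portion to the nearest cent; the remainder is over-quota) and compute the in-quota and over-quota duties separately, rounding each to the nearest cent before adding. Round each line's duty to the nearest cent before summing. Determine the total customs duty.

$261,714.45

Line 1 (1903.48.22, Talar, 9,599 units, $2,239,254.72):
Code 1903.48.22 is under a tariff-rate quota (threshold 4,267 units). In-quota: 4,267 units at 1.5%; over-quota: 5,332 units at 18.5%.
Pro-rata value split: in-quota = $2,239,254.72 × 4,267/9,599 = $995,405.76; over-quota = $2,239,254.72 − $995,405.76 = $1,243,848.96.
In-quota duty = $995,405.76 × 1.5% = $14,931.09. Over-quota duty = $1,243,848.96 × 18.5% = $230,112.06.
Line duty = $14,931.09 + $230,112.06 = $245,043.15.
Line 2 (7961.81.74, Talar, 2,193 units, $143,795.01):
Base rate for 7961.81.74 is 6.5% + $3.34/unit.
7961.81.74 has an FTA preferential rate, but origin Talar is not Ormark; base rate stands.
The additional-duty order on 7961.81.74 targets Casland, not Talar; it does not apply.
Duty = $143,795.01 × 6.5% + 2,193 × $3.34 = $16,671.30.
Line 3 (7436.97.42, Ormark, 1,083 units, $190,315.59):
Base rate for 7436.97.42 is 17.5% + $1.51/unit.
Origin Ormark qualifies under the Drenova–Ormark agreement and 7436.97.42 is covered: preferential rate Free applies instead.
The additional-duty order on 7436.97.42 targets Casland, not Ormark; it does not apply.
Duty = $190,315.59 × 0% = $0.00.
Total = $245,043.15 + $16,671.30 + $0.00 = $261,714.45.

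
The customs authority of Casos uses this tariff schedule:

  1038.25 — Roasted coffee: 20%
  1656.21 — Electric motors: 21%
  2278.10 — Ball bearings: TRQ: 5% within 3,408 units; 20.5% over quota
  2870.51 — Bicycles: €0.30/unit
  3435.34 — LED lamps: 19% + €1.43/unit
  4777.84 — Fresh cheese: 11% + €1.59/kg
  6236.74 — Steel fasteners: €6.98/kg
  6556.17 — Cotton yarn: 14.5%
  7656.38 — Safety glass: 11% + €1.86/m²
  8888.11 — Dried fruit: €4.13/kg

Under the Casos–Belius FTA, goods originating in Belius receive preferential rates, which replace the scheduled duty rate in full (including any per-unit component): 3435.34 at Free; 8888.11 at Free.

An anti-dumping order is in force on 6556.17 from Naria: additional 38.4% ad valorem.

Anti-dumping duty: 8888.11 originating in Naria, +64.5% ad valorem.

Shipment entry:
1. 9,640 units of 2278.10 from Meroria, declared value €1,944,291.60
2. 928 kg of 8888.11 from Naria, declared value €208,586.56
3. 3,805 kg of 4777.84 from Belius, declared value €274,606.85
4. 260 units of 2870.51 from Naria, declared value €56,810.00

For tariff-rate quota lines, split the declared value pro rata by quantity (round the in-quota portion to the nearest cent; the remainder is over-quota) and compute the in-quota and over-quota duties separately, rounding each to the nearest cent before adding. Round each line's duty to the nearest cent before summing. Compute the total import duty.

Line 1 (2278.10, Meroria, 9,640 units, €1,944,291.60):
Code 2278.10 is under a tariff-rate quota (threshold 3,408 units). In-quota: 3,408 units at 5%; over-quota: 6,232 units at 20.5%.
Pro-rata value split: in-quota = €1,944,291.60 × 3,408/9,640 = €687,359.52; over-quota = €1,944,291.60 − €687,359.52 = €1,256,932.08.
In-quota duty = €687,359.52 × 5% = €34,367.98. Over-quota duty = €1,256,932.08 × 20.5% = €257,671.08.
Line duty = €34,367.98 + €257,671.08 = €292,039.06.
Line 2 (8888.11, Naria, 928 kg, €208,586.56):
Base rate for 8888.11 is €4.13/kg.
8888.11 has an FTA preferential rate, but origin Naria is not Belius; base rate stands.
Additional duty on 8888.11 from Naria: +64.5% ad valorem. Applied ad valorem rate = 64.5%.
Duty = €208,586.56 × 64.5% + 928 × €4.13 = €138,370.97.
Line 3 (4777.84, Belius, 3,805 kg, €274,606.85):
Base rate for 4777.84 is 11% + €1.59/kg.
Origin Belius is the FTA partner but 4777.84 is not on the preference list; base rate stands.
Duty = €274,606.85 × 11% + 3,805 × €1.59 = €36,256.70.
Line 4 (2870.51, Naria, 260 units, €56,810.00):
Base rate for 2870.51 is €0.30/unit.
Duty = 260 × €0.30 = €78.00.
Total = €292,039.06 + €138,370.97 + €36,256.70 + €78.00 = €466,744.73.

€466,744.73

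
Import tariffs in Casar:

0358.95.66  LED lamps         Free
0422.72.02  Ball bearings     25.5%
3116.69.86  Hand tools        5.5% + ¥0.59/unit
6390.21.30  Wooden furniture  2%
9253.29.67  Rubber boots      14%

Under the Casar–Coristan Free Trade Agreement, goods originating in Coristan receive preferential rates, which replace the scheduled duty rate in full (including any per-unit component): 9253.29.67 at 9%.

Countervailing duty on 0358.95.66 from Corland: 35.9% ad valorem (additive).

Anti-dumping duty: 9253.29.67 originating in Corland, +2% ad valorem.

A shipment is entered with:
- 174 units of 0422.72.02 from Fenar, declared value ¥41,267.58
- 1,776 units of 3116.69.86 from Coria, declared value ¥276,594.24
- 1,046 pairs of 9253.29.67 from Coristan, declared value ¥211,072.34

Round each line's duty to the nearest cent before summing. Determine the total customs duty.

¥45,780.26

Line 1 (0422.72.02, Fenar, 174 units, ¥41,267.58):
Base rate for 0422.72.02 is 25.5%.
Duty = ¥41,267.58 × 25.5% = ¥10,523.23.
Line 2 (3116.69.86, Coria, 1,776 units, ¥276,594.24):
Base rate for 3116.69.86 is 5.5% + ¥0.59/unit.
Duty = ¥276,594.24 × 5.5% + 1,776 × ¥0.59 = ¥16,260.52.
Line 3 (9253.29.67, Coristan, 1,046 pairs, ¥211,072.34):
Base rate for 9253.29.67 is 14%.
Origin Coristan qualifies under the Casar–Coristan agreement and 9253.29.67 is covered: preferential rate 9% applies instead.
The additional-duty order on 9253.29.67 targets Corland, not Coristan; it does not apply.
Duty = ¥211,072.34 × 9% = ¥18,996.51.
Total = ¥10,523.23 + ¥16,260.52 + ¥18,996.51 = ¥45,780.26.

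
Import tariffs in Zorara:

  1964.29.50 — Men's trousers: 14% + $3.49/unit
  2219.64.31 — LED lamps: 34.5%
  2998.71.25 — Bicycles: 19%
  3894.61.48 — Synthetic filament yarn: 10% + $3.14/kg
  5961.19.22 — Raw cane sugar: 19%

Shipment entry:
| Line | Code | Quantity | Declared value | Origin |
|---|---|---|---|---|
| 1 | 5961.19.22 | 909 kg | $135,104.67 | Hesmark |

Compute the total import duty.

$25,669.89

Line 1 (5961.19.22, Hesmark, 909 kg, $135,104.67):
Base rate for 5961.19.22 is 19%.
Duty = $135,104.67 × 19% = $25,669.89.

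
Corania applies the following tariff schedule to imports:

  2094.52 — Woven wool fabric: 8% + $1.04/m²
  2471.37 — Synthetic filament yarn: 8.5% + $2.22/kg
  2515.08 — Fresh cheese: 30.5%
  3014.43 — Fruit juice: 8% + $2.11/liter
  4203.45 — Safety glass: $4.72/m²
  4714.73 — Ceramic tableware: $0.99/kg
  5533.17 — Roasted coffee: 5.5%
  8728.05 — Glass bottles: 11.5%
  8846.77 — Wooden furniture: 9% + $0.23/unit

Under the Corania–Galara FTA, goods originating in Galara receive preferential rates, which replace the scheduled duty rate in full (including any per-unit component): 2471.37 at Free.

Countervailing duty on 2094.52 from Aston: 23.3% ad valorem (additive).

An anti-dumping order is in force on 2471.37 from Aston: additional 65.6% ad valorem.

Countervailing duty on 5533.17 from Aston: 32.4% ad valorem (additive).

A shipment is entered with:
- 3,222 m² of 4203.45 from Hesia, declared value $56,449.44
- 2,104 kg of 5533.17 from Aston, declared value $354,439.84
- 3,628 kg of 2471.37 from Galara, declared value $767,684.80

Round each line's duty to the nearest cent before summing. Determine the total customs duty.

$149,540.54

Line 1 (4203.45, Hesia, 3,222 m², $56,449.44):
Base rate for 4203.45 is $4.72/m².
Duty = 3,222 × $4.72 = $15,207.84.
Line 2 (5533.17, Aston, 2,104 kg, $354,439.84):
Base rate for 5533.17 is 5.5%.
Additional duty on 5533.17 from Aston: +32.4%. Applied ad valorem rate: 5.5% + 32.4% = 37.9%.
Duty = $354,439.84 × 37.9% = $134,332.70.
Line 3 (2471.37, Galara, 3,628 kg, $767,684.80):
Base rate for 2471.37 is 8.5% + $2.22/kg.
Origin Galara qualifies under the Corania–Galara agreement and 2471.37 is covered: preferential rate Free applies instead.
The additional-duty order on 2471.37 targets Aston, not Galara; it does not apply.
Duty = $767,684.80 × 0% = $0.00.
Total = $15,207.84 + $134,332.70 + $0.00 = $149,540.54.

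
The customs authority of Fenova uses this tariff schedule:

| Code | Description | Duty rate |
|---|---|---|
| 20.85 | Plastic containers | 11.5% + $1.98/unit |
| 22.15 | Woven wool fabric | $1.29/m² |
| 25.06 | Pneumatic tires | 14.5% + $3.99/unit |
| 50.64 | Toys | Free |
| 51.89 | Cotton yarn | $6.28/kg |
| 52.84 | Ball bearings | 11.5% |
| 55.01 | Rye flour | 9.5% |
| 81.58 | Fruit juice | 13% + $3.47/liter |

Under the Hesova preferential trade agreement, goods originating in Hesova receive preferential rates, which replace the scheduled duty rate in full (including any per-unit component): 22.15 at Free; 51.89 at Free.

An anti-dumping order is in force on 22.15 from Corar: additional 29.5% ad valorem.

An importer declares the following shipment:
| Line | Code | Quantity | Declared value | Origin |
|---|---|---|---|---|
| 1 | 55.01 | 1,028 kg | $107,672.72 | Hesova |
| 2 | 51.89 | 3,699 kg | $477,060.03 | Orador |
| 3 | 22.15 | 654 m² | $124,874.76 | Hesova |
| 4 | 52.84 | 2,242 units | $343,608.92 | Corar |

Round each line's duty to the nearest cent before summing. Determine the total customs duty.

$72,973.66

Line 1 (55.01, Hesova, 1,028 kg, $107,672.72):
Base rate for 55.01 is 9.5%.
Origin Hesova is the FTA partner but 55.01 is not on the preference list; base rate stands.
Duty = $107,672.72 × 9.5% = $10,228.91.
Line 2 (51.89, Orador, 3,699 kg, $477,060.03):
Base rate for 51.89 is $6.28/kg.
51.89 has an FTA preferential rate, but origin Orador is not Hesova; base rate stands.
Duty = 3,699 × $6.28 = $23,229.72.
Line 3 (22.15, Hesova, 654 m², $124,874.76):
Base rate for 22.15 is $1.29/m².
Origin Hesova qualifies under the Fenova–Hesova agreement and 22.15 is covered: preferential rate Free applies instead.
The additional-duty order on 22.15 targets Corar, not Hesova; it does not apply.
Duty = $124,874.76 × 0% = $0.00.
Line 4 (52.84, Corar, 2,242 units, $343,608.92):
Base rate for 52.84 is 11.5%.
Duty = $343,608.92 × 11.5% = $39,515.03.
Total = $10,228.91 + $23,229.72 + $0.00 + $39,515.03 = $72,973.66.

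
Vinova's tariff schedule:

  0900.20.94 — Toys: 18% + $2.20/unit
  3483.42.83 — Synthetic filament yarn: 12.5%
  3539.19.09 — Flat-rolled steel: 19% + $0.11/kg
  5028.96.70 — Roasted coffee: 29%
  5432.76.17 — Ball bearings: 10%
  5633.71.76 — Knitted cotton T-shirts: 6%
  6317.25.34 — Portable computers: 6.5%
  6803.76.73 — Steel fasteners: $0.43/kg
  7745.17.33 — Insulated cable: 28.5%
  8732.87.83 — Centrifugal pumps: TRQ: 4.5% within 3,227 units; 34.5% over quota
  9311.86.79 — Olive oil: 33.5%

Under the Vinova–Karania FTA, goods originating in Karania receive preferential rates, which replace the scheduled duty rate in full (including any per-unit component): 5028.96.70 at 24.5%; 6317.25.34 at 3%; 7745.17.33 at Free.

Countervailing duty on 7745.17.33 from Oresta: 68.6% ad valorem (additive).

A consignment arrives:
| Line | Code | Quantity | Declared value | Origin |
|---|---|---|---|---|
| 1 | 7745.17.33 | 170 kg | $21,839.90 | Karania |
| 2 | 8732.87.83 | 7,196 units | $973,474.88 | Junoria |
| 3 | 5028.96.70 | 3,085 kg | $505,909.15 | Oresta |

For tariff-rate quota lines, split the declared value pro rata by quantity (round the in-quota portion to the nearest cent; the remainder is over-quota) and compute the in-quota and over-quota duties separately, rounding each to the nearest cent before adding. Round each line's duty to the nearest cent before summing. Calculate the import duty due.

Line 1 (7745.17.33, Karania, 170 kg, $21,839.90):
Base rate for 7745.17.33 is 28.5%.
Origin Karania qualifies under the Vinova–Karania agreement and 7745.17.33 is covered: preferential rate Free applies instead.
The additional-duty order on 7745.17.33 targets Oresta, not Karania; it does not apply.
Duty = $21,839.90 × 0% = $0.00.
Line 2 (8732.87.83, Junoria, 7,196 units, $973,474.88):
Code 8732.87.83 is under a tariff-rate quota (threshold 3,227 units). In-quota: 3,227 units at 4.5%; over-quota: 3,969 units at 34.5%.
Pro-rata value split: in-quota = $973,474.88 × 3,227/7,196 = $436,548.56; over-quota = $973,474.88 − $436,548.56 = $536,926.32.
In-quota duty = $436,548.56 × 4.5% = $19,644.69. Over-quota duty = $536,926.32 × 34.5% = $185,239.58.
Line duty = $19,644.69 + $185,239.58 = $204,884.27.
Line 3 (5028.96.70, Oresta, 3,085 kg, $505,909.15):
Base rate for 5028.96.70 is 29%.
5028.96.70 has an FTA preferential rate, but origin Oresta is not Karania; base rate stands.
Duty = $505,909.15 × 29% = $146,713.65.
Total = $0.00 + $204,884.27 + $146,713.65 = $351,597.92.

$351,597.92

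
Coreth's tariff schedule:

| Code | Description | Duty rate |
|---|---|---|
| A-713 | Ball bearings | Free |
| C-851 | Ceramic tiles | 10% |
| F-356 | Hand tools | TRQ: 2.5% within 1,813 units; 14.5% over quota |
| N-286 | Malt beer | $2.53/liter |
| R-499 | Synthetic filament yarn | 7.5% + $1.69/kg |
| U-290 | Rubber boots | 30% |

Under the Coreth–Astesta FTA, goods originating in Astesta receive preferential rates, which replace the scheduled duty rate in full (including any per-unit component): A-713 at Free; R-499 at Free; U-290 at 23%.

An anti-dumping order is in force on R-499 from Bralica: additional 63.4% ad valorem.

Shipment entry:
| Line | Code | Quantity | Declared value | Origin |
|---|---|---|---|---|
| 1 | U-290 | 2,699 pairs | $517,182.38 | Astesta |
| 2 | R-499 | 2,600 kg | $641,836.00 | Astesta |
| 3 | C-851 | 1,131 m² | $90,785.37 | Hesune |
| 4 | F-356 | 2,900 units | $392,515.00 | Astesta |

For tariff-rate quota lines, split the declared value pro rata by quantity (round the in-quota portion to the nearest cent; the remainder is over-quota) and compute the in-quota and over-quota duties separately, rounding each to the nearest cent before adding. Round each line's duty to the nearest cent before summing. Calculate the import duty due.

$155,498.42

Line 1 (U-290, Astesta, 2,699 pairs, $517,182.38):
Base rate for U-290 is 30%.
Origin Astesta qualifies under the Coreth–Astesta agreement and U-290 is covered: preferential rate 23% applies instead.
Duty = $517,182.38 × 23% = $118,951.95.
Line 2 (R-499, Astesta, 2,600 kg, $641,836.00):
Base rate for R-499 is 7.5% + $1.69/kg.
Origin Astesta qualifies under the Coreth–Astesta agreement and R-499 is covered: preferential rate Free applies instead.
The additional-duty order on R-499 targets Bralica, not Astesta; it does not apply.
Duty = $641,836.00 × 0% = $0.00.
Line 3 (C-851, Hesune, 1,131 m², $90,785.37):
Base rate for C-851 is 10%.
Duty = $90,785.37 × 10% = $9,078.54.
Line 4 (F-356, Astesta, 2,900 units, $392,515.00):
Code F-356 is under a tariff-rate quota (threshold 1,813 units). In-quota: 1,813 units at 2.5%; over-quota: 1,087 units at 14.5%.
Pro-rata value split: in-quota = $392,515.00 × 1,813/2,900 = $245,389.55; over-quota = $392,515.00 − $245,389.55 = $147,125.45.
In-quota duty = $245,389.55 × 2.5% = $6,134.74. Over-quota duty = $147,125.45 × 14.5% = $21,333.19.
Line duty = $6,134.74 + $21,333.19 = $27,467.93.
Total = $118,951.95 + $0.00 + $9,078.54 + $27,467.93 = $155,498.42.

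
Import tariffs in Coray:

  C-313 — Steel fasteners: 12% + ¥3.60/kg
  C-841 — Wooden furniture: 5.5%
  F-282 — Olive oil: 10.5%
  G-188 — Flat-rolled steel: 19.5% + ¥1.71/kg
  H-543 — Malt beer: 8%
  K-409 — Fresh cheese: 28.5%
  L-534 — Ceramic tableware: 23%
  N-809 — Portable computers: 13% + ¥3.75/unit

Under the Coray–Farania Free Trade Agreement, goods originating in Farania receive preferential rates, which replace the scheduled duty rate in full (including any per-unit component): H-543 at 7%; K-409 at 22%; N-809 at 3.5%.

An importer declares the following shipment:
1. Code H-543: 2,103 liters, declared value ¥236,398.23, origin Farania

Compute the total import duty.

Line 1 (H-543, Farania, 2,103 liters, ¥236,398.23):
Base rate for H-543 is 8%.
Origin Farania qualifies under the Coray–Farania agreement and H-543 is covered: preferential rate 7% applies instead.
Duty = ¥236,398.23 × 7% = ¥16,547.88.

¥16,547.88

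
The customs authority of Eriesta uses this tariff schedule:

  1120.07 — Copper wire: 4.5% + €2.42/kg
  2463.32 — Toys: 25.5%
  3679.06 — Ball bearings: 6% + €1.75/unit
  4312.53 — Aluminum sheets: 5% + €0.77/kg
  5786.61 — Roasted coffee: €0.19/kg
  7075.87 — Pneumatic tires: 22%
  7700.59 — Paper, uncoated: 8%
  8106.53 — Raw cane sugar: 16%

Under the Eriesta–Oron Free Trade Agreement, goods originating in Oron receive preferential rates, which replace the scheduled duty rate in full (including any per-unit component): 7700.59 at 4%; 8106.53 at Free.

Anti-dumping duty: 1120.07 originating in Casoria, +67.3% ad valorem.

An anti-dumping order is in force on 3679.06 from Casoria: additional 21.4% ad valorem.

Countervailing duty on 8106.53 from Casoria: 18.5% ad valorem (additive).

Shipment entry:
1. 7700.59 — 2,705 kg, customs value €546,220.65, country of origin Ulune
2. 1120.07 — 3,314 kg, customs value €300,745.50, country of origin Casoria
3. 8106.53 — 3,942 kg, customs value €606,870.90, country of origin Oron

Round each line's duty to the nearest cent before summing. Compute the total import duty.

Line 1 (7700.59, Ulune, 2,705 kg, €546,220.65):
Base rate for 7700.59 is 8%.
7700.59 has an FTA preferential rate, but origin Ulune is not Oron; base rate stands.
Duty = €546,220.65 × 8% = €43,697.65.
Line 2 (1120.07, Casoria, 3,314 kg, €300,745.50):
Base rate for 1120.07 is 4.5% + €2.42/kg.
Additional duty on 1120.07 from Casoria: +67.3%. Applied ad valorem rate: 4.5% + 67.3% = 71.8%.
Duty = €300,745.50 × 71.8% + 3,314 × €2.42 = €223,955.15.
Line 3 (8106.53, Oron, 3,942 kg, €606,870.90):
Base rate for 8106.53 is 16%.
Origin Oron qualifies under the Eriesta–Oron agreement and 8106.53 is covered: preferential rate Free applies instead.
The additional-duty order on 8106.53 targets Casoria, not Oron; it does not apply.
Duty = €606,870.90 × 0% = €0.00.
Total = €43,697.65 + €223,955.15 + €0.00 = €267,652.80.

€267,652.80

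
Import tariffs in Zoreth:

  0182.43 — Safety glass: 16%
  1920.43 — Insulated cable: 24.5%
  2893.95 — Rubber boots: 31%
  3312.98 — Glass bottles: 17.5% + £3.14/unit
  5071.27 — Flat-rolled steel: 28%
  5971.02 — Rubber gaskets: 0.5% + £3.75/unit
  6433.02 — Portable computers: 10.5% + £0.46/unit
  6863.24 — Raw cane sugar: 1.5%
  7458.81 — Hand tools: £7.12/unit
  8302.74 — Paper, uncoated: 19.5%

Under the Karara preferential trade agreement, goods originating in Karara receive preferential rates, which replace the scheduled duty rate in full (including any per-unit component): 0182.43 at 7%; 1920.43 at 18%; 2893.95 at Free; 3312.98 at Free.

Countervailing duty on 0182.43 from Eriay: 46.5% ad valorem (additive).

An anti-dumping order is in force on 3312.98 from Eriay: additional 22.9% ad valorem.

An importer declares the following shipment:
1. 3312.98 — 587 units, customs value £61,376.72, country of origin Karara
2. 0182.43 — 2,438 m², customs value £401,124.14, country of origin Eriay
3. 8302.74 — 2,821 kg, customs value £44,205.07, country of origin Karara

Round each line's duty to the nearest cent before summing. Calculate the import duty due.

Line 1 (3312.98, Karara, 587 units, £61,376.72):
Base rate for 3312.98 is 17.5% + £3.14/unit.
Origin Karara qualifies under the Zoreth–Karara agreement and 3312.98 is covered: preferential rate Free applies instead.
The additional-duty order on 3312.98 targets Eriay, not Karara; it does not apply.
Duty = £61,376.72 × 0% = £0.00.
Line 2 (0182.43, Eriay, 2,438 m², £401,124.14):
Base rate for 0182.43 is 16%.
0182.43 has an FTA preferential rate, but origin Eriay is not Karara; base rate stands.
Additional duty on 0182.43 from Eriay: +46.5%. Applied ad valorem rate: 16% + 46.5% = 62.5%.
Duty = £401,124.14 × 62.5% = £250,702.59.
Line 3 (8302.74, Karara, 2,821 kg, £44,205.07):
Base rate for 8302.74 is 19.5%.
Origin Karara is the FTA partner but 8302.74 is not on the preference list; base rate stands.
Duty = £44,205.07 × 19.5% = £8,619.99.
Total = £0.00 + £250,702.59 + £8,619.99 = £259,322.58.

£259,322.58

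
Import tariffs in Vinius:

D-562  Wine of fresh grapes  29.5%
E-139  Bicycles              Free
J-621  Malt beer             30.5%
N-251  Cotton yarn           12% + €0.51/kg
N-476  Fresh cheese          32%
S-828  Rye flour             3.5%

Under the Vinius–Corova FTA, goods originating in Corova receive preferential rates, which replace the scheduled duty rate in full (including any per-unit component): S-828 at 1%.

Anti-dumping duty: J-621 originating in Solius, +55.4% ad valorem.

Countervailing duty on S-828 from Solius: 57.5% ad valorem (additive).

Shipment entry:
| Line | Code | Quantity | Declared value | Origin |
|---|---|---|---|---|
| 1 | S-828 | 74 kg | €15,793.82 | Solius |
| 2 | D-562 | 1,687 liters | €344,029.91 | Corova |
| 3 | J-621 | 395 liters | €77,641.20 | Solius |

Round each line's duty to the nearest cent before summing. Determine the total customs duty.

Line 1 (S-828, Solius, 74 kg, €15,793.82):
Base rate for S-828 is 3.5%.
S-828 has an FTA preferential rate, but origin Solius is not Corova; base rate stands.
Additional duty on S-828 from Solius: +57.5%. Applied ad valorem rate: 3.5% + 57.5% = 61%.
Duty = €15,793.82 × 61% = €9,634.23.
Line 2 (D-562, Corova, 1,687 liters, €344,029.91):
Base rate for D-562 is 29.5%.
Origin Corova is the FTA partner but D-562 is not on the preference list; base rate stands.
Duty = €344,029.91 × 29.5% = €101,488.82.
Line 3 (J-621, Solius, 395 liters, €77,641.20):
Base rate for J-621 is 30.5%.
Additional duty on J-621 from Solius: +55.4%. Applied ad valorem rate: 30.5% + 55.4% = 85.9%.
Duty = €77,641.20 × 85.9% = €66,693.79.
Total = €9,634.23 + €101,488.82 + €66,693.79 = €177,816.84.

€177,816.84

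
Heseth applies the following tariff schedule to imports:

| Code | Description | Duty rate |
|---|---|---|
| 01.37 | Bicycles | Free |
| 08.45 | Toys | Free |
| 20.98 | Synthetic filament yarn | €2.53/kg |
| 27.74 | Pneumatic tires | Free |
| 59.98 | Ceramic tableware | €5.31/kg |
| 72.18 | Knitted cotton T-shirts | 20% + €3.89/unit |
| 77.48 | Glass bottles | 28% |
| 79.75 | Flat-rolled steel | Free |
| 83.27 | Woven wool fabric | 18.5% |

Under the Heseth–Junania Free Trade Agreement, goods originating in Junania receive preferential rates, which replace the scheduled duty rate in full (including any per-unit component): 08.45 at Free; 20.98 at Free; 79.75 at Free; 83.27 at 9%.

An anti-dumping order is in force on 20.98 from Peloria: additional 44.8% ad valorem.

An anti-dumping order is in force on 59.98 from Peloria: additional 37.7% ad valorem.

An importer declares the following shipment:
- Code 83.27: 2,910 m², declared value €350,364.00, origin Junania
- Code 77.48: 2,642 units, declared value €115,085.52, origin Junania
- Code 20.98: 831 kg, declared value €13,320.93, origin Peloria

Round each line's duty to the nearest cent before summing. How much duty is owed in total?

€71,826.92

Line 1 (83.27, Junania, 2,910 m², €350,364.00):
Base rate for 83.27 is 18.5%.
Origin Junania qualifies under the Heseth–Junania agreement and 83.27 is covered: preferential rate 9% applies instead.
Duty = €350,364.00 × 9% = €31,532.76.
Line 2 (77.48, Junania, 2,642 units, €115,085.52):
Base rate for 77.48 is 28%.
Origin Junania is the FTA partner but 77.48 is not on the preference list; base rate stands.
Duty = €115,085.52 × 28% = €32,223.95.
Line 3 (20.98, Peloria, 831 kg, €13,320.93):
Base rate for 20.98 is €2.53/kg.
20.98 has an FTA preferential rate, but origin Peloria is not Junania; base rate stands.
Additional duty on 20.98 from Peloria: +44.8% ad valorem. Applied ad valorem rate = 44.8%.
Duty = €13,320.93 × 44.8% + 831 × €2.53 = €8,070.21.
Total = €31,532.76 + €32,223.95 + €8,070.21 = €71,826.92.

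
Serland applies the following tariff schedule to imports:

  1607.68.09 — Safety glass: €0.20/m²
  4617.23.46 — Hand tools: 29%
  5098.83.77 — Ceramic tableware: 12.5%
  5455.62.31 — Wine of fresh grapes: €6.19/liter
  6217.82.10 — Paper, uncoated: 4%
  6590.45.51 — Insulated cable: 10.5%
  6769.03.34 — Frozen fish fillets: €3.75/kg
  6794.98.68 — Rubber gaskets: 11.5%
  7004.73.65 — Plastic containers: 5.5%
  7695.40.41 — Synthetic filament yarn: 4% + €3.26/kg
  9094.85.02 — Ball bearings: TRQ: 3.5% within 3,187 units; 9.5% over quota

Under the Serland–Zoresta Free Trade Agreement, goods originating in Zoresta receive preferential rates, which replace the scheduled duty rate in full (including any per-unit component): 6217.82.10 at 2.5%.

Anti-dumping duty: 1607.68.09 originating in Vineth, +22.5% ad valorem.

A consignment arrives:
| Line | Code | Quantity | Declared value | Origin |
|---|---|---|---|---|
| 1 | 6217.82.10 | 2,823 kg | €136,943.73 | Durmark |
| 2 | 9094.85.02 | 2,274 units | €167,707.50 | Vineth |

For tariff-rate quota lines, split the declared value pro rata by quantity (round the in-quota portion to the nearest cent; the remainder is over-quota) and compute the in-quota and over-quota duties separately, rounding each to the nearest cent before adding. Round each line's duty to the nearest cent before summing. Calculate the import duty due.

Line 1 (6217.82.10, Durmark, 2,823 kg, €136,943.73):
Base rate for 6217.82.10 is 4%.
6217.82.10 has an FTA preferential rate, but origin Durmark is not Zoresta; base rate stands.
Duty = €136,943.73 × 4% = €5,477.75.
Line 2 (9094.85.02, Vineth, 2,274 units, €167,707.50):
Code 9094.85.02 is under a tariff-rate quota (threshold 3,187 units). Quantity 2,274 units is within the quota, so the in-quota rate 3.5% applies to the full value.
Duty = €167,707.50 × 3.5% = €5,869.76.
Total = €5,477.75 + €5,869.76 = €11,347.51.

€11,347.51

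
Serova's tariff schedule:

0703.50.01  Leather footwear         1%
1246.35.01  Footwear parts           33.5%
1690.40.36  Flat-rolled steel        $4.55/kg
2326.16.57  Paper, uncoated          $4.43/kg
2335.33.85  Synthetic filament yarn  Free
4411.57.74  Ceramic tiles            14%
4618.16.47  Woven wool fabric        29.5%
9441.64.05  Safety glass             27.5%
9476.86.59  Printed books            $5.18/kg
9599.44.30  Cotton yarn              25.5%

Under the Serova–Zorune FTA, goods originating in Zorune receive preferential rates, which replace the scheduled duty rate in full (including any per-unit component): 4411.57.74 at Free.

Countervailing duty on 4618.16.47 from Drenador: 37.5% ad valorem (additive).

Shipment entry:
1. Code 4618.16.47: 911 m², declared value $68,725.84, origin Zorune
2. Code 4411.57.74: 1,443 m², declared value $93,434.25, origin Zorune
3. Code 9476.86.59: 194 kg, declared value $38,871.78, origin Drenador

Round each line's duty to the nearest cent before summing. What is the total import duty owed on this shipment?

Line 1 (4618.16.47, Zorune, 911 m², $68,725.84):
Base rate for 4618.16.47 is 29.5%.
Origin Zorune is the FTA partner but 4618.16.47 is not on the preference list; base rate stands.
The additional-duty order on 4618.16.47 targets Drenador, not Zorune; it does not apply.
Duty = $68,725.84 × 29.5% = $20,274.12.
Line 2 (4411.57.74, Zorune, 1,443 m², $93,434.25):
Base rate for 4411.57.74 is 14%.
Origin Zorune qualifies under the Serova–Zorune agreement and 4411.57.74 is covered: preferential rate Free applies instead.
Duty = $93,434.25 × 0% = $0.00.
Line 3 (9476.86.59, Drenador, 194 kg, $38,871.78):
Base rate for 9476.86.59 is $5.18/kg.
Duty = 194 × $5.18 = $1,004.92.
Total = $20,274.12 + $0.00 + $1,004.92 = $21,279.04.

$21,279.04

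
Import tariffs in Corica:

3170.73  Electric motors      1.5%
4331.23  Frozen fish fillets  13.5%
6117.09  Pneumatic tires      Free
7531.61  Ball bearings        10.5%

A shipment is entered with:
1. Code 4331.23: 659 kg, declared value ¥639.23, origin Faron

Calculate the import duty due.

Line 1 (4331.23, Faron, 659 kg, ¥639.23):
Base rate for 4331.23 is 13.5%.
Duty = ¥639.23 × 13.5% = ¥86.30.

¥86.30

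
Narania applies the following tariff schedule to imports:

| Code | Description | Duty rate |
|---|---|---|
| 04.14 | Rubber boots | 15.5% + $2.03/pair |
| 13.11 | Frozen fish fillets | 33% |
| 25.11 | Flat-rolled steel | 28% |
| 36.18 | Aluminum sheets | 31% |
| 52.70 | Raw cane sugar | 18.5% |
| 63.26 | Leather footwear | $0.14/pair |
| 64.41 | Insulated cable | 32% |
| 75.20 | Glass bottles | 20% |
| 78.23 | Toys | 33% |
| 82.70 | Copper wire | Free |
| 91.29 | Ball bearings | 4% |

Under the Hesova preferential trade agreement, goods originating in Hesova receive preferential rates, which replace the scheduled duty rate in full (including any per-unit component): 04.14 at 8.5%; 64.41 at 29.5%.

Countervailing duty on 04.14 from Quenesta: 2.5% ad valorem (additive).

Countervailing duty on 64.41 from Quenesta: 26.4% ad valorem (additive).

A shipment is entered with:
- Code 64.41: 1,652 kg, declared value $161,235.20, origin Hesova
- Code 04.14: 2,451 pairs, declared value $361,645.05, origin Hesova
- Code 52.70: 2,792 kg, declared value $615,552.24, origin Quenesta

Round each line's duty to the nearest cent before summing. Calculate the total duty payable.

$192,181.37

Line 1 (64.41, Hesova, 1,652 kg, $161,235.20):
Base rate for 64.41 is 32%.
Origin Hesova qualifies under the Narania–Hesova agreement and 64.41 is covered: preferential rate 29.5% applies instead.
The additional-duty order on 64.41 targets Quenesta, not Hesova; it does not apply.
Duty = $161,235.20 × 29.5% = $47,564.38.
Line 2 (04.14, Hesova, 2,451 pairs, $361,645.05):
Base rate for 04.14 is 15.5% + $2.03/pair.
Origin Hesova qualifies under the Narania–Hesova agreement and 04.14 is covered: preferential rate 8.5% applies instead.
The additional-duty order on 04.14 targets Quenesta, not Hesova; it does not apply.
Duty = $361,645.05 × 8.5% = $30,739.83.
Line 3 (52.70, Quenesta, 2,792 kg, $615,552.24):
Base rate for 52.70 is 18.5%.
Duty = $615,552.24 × 18.5% = $113,877.16.
Total = $47,564.38 + $30,739.83 + $113,877.16 = $192,181.37.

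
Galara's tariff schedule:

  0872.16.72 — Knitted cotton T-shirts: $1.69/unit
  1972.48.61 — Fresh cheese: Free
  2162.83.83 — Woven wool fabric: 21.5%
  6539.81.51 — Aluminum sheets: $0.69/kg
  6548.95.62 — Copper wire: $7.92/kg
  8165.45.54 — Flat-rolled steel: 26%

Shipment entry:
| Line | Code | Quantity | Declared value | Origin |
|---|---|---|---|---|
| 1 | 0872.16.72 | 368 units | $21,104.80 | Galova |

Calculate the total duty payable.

$621.92

Line 1 (0872.16.72, Galova, 368 units, $21,104.80):
Base rate for 0872.16.72 is $1.69/unit.
Duty = 368 × $1.69 = $621.92.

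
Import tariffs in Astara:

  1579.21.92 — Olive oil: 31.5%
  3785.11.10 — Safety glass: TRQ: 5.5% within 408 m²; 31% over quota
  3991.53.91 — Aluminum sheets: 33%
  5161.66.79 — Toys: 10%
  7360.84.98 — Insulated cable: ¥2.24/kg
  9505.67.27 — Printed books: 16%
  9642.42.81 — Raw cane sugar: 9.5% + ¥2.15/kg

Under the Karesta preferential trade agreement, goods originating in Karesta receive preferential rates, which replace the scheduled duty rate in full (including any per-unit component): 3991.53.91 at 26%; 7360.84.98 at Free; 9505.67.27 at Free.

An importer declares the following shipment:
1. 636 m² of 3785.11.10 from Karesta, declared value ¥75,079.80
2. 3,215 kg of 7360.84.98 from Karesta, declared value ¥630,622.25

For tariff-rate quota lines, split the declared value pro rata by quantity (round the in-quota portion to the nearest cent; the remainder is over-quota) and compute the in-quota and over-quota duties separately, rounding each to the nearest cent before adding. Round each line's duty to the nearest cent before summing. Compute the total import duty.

Line 1 (3785.11.10, Karesta, 636 m², ¥75,079.80):
Code 3785.11.10 is under a tariff-rate quota (threshold 408 m²). In-quota: 408 m² at 5.5%; over-quota: 228 m² at 31%.
Pro-rata value split: in-quota = ¥75,079.80 × 408/636 = ¥48,164.40; over-quota = ¥75,079.80 − ¥48,164.40 = ¥26,915.40.
In-quota duty = ¥48,164.40 × 5.5% = ¥2,649.04. Over-quota duty = ¥26,915.40 × 31% = ¥8,343.77.
Line duty = ¥2,649.04 + ¥8,343.77 = ¥10,992.81.
Line 2 (7360.84.98, Karesta, 3,215 kg, ¥630,622.25):
Base rate for 7360.84.98 is ¥2.24/kg.
Origin Karesta qualifies under the Astara–Karesta agreement and 7360.84.98 is covered: preferential rate Free applies instead.
Duty = ¥630,622.25 × 0% = ¥0.00.
Total = ¥10,992.81 + ¥0.00 = ¥10,992.81.

¥10,992.81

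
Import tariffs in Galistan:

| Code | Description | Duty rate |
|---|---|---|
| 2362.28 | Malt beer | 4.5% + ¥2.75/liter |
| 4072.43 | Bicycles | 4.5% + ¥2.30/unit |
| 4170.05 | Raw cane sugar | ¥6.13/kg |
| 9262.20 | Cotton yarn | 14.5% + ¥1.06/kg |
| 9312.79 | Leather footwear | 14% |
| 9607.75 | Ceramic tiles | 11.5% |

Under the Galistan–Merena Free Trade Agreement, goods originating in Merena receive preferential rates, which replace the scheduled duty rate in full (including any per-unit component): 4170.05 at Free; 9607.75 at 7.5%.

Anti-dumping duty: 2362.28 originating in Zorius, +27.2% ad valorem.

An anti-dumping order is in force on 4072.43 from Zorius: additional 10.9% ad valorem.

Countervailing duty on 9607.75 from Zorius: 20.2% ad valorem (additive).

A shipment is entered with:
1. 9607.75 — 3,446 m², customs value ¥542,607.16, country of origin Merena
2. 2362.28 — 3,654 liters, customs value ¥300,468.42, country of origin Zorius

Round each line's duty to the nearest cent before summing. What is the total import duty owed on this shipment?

Line 1 (9607.75, Merena, 3,446 m², ¥542,607.16):
Base rate for 9607.75 is 11.5%.
Origin Merena qualifies under the Galistan–Merena agreement and 9607.75 is covered: preferential rate 7.5% applies instead.
The additional-duty order on 9607.75 targets Zorius, not Merena; it does not apply.
Duty = ¥542,607.16 × 7.5% = ¥40,695.54.
Line 2 (2362.28, Zorius, 3,654 liters, ¥300,468.42):
Base rate for 2362.28 is 4.5% + ¥2.75/liter.
Additional duty on 2362.28 from Zorius: +27.2%. Applied ad valorem rate: 4.5% + 27.2% = 31.7%.
Duty = ¥300,468.42 × 31.7% + 3,654 × ¥2.75 = ¥105,296.99.
Total = ¥40,695.54 + ¥105,296.99 = ¥145,992.53.

¥145,992.53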